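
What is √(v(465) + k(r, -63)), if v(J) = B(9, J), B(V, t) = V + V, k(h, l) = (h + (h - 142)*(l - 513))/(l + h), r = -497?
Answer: I*√12512045/140 ≈ 25.266*I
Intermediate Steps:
k(h, l) = (h + (-513 + l)*(-142 + h))/(h + l) (k(h, l) = (h + (-142 + h)*(-513 + l))/(h + l) = (h + (-513 + l)*(-142 + h))/(h + l))
B(V, t) = 2*V
v(J) = 18 (v(J) = 2*9 = 18)
√(v(465) + k(r, -63)) = √(18 + (72846 - 512*(-497) - 142*(-63) - 497*(-63))/(-497 - 63)) = √(18 + (72846 + 254464 + 8946 + 31311)/(-560)) = √(18 - 1/560*367567) = √(18 - 367567/560) = √(-357487/560) = I*√12512045/140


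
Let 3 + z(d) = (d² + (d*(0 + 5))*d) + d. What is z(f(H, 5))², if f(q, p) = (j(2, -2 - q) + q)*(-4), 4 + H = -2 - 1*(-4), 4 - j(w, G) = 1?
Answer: 7921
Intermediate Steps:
j(w, G) = 3 (j(w, G) = 4 - 1*1 = 4 - 1 = 3)
H = -2 (H = -4 + (-2 - 1*(-4)) = -4 + (-2 + 4) = -4 + 2 = -2)
f(q, p) = -12 - 4*q (f(q, p) = (3 + q)*(-4) = -12 - 4*q)
z(d) = -3 + d + 6*d² (z(d) = -3 + ((d² + (d*(0 + 5))*d) + d) = -3 + ((d² + (d*5)*d) + d) = -3 + ((d² + (5*d)*d) + d) = -3 + ((d² + 5*d²) + d) = -3 + (6*d² + d) = -3 + (d + 6*d²) = -3 + d + 6*d²)
z(f(H, 5))² = (-3 + (-12 - 4*(-2)) + 6*(-12 - 4*(-2))²)² = (-3 + (-12 + 8) + 6*(-12 + 8)²)² = (-3 - 4 + 6*(-4)²)² = (-3 - 4 + 6*16)² = (-3 - 4 + 96)² = 89² = 7921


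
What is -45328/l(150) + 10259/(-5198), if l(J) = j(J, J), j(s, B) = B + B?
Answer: -59673161/389850 ≈ -153.07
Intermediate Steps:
j(s, B) = 2*B
l(J) = 2*J
-45328/l(150) + 10259/(-5198) = -45328/(2*150) + 10259/(-5198) = -45328/300 + 10259*(-1/5198) = -45328*1/300 - 10259/5198 = -11332/75 - 10259/5198 = -59673161/389850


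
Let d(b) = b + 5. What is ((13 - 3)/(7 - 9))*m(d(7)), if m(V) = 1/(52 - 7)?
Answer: -⅑ ≈ -0.11111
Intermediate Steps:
d(b) = 5 + b
m(V) = 1/45
((13 - 3)/(7 - 9))*m(d(7)) = ((13 - 3)/(7 - 9))*(1/45) = (10/(-2))*(1/45) = (10*(-½))*(1/45) = -5*1/45 = -⅑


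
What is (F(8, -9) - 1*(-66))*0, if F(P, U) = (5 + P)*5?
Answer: 0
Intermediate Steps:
F(P, U) = 25 + 5*P
(F(8, -9) - 1*(-66))*0 = ((25 + 5*8) - 1*(-66))*0 = ((25 + 40) + 66)*0 = (65 + 66)*0 = 131*0 = 0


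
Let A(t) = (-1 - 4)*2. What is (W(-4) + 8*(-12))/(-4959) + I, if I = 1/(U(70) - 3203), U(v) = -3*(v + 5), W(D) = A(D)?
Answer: 358409/16999452 ≈ 0.021084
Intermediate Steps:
A(t) = -10 (A(t) = -5*2 = -10)
W(D) = -10
U(v) = -15 - 3*v (U(v) = -3*(5 + v) = -15 - 3*v)
I = -1/3428 (I = 1/((-15 - 3*70) - 3203) = 1/((-15 - 210) - 3203) = 1/(-225 - 3203) = 1/(-3428) = -1/3428 ≈ -0.00029172)
(W(-4) + 8*(-12))/(-4959) + I = (-10 + 8*(-12))/(-4959) - 1/3428 = (-10 - 96)*(-1/4959) - 1/3428 = -106*(-1/4959) - 1/3428 = 106/4959 - 1/3428 = 358409/16999452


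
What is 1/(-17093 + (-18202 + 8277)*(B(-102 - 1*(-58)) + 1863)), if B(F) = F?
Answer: -1/18070668 ≈ -5.5338e-8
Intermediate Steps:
1/(-17093 + (-18202 + 8277)*(B(-102 - 1*(-58)) + 1863)) = 1/(-17093 + (-18202 + 8277)*((-102 - 1*(-58)) + 1863)) = 1/(-17093 - 9925*((-102 + 58) + 1863)) = 1/(-17093 - 9925*(-44 + 1863)) = 1/(-17093 - 9925*1819) = 1/(-17093 - 18053575) = 1/(-18070668) = -1/18070668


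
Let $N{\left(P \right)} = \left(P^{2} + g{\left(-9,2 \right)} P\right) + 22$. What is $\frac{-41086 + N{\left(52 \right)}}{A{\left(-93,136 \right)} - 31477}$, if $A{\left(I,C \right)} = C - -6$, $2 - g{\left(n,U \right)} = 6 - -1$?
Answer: $\frac{7724}{6267} \approx 1.2325$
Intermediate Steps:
$g{\left(n,U \right)} = -5$ ($g{\left(n,U \right)} = 2 - \left(6 - -1\right) = 2 - \left(6 + 1\right) = 2 - 7 = -5$)
$A{\left(I,C \right)} = 6 + C$ ($A{\left(I,C \right)} = C + 6 = 6 + C$)
$N{\left(P \right)} = 22 + P^{2} - 5 P$ ($N{\left(P \right)} = \left(P^{2} - 5 P\right) + 22 = 22 + P^{2} - 5 P$)
$\frac{-41086 + N{\left(52 \right)}}{A{\left(-93,136 \right)} - 31477} = \frac{-41086 + \left(22 + 52^{2} - 260\right)}{\left(6 + 136\right) - 31477} = \frac{-41086 + \left(22 + 2704 - 260\right)}{142 - 31477} = \frac{-41086 + 2466}{-31335} = \left(-38620\right) \left(- \frac{1}{31335}\right) = \frac{7724}{6267}$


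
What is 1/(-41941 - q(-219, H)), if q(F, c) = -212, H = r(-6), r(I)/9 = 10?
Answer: -1/41729 ≈ -2.3964e-5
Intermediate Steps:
r(I) = 90 (r(I) = 9*10 = 90)
H = 90
1/(-41941 - q(-219, H)) = 1/(-41941 - 1*(-212)) = 1/(-41941 + 212) = 1/(-41729) = -1/41729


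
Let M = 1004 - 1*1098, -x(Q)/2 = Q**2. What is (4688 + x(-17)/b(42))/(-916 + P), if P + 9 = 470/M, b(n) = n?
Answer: -98159/19530 ≈ -5.0261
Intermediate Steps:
x(Q) = -2*Q**2
M = -94 (M = 1004 - 1098 = -94)
P = -14 (P = -9 + 470/(-94) = -9 + 470*(-1/94) = -9 - 5 = -14)
(4688 + x(-17)/b(42))/(-916 + P) = (4688 - 2*(-17)**2/42)/(-916 - 14) = (4688 - 2*289*(1/42))/(-930) = (4688 - 578*1/42)*(-1/930) = (4688 - 289/21)*(-1/930) = (98159/21)*(-1/930) = -98159/19530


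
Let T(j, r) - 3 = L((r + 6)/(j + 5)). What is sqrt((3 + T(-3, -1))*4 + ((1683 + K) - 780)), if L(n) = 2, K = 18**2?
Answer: sqrt(1259) ≈ 35.482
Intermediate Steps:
K = 324
T(j, r) = 5 (T(j, r) = 3 + 2 = 5)
sqrt((3 + T(-3, -1))*4 + ((1683 + K) - 780)) = sqrt((3 + 5)*4 + ((1683 + 324) - 780)) = sqrt(8*4 + (2007 - 780)) = sqrt(32 + 1227) = sqrt(1259)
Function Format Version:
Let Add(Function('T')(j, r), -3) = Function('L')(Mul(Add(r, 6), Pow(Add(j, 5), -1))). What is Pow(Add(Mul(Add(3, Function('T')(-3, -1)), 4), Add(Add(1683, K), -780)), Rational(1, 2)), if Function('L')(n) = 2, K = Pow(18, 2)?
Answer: Pow(1259, Rational(1, 2)) ≈ 35.482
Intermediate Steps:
K = 324
Function('T')(j, r) = 5 (Function('T')(j, r) = Add(3, 2) = 5)
Pow(Add(Mul(Add(3, Function('T')(-3, -1)), 4), Add(Add(1683, K), -780)), Rational(1, 2)) = Pow(Add(Mul(Add(3, 5), 4), Add(Add(1683, 324), -780)), Rational(1, 2)) = Pow(Add(Mul(8, 4), Add(2007, -780)), Rational(1, 2)) = Pow(Add(32, 1227), Rational(1, 2)) = Pow(1259, Rational(1, 2))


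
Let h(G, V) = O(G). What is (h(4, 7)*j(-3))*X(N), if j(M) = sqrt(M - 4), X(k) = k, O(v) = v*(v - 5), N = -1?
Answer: 4*I*sqrt(7) ≈ 10.583*I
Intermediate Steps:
O(v) = v*(-5 + v)
h(G, V) = G*(-5 + G)
j(M) = sqrt(-4 + M)
(h(4, 7)*j(-3))*X(N) = ((4*(-5 + 4))*sqrt(-4 - 3))*(-1) = ((4*(-1))*sqrt(-7))*(-1) = -4*I*sqrt(7)*(-1) = 4*I*sqrt(7)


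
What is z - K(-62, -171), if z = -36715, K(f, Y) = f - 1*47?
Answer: -36606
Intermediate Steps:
K(f, Y) = -47 + f (K(f, Y) = f - 47 = -47 + f)
z - K(-62, -171) = -36715 - (-47 - 62) = -36715 - 1*(-109) = -36715 + 109 = -36606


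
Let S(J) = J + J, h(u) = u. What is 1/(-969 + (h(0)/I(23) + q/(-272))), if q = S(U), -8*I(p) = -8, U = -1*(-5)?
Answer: -136/131789 ≈ -0.0010320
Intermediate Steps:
U = 5
S(J) = 2*J
I(p) = 1 (I(p) = -1/8*(-8) = 1)
q = 10 (q = 2*5 = 10)
1/(-969 + (h(0)/I(23) + q/(-272))) = 1/(-969 + (0/1 + 10/(-272))) = 1/(-969 + (0*1 + 10*(-1/272))) = 1/(-969 + (0 - 5/136)) = 1/(-969 - 5/136) = 1/(-131789/136) = -136/131789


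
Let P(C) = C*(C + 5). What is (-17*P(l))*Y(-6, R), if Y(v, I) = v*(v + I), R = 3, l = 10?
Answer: -45900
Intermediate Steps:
P(C) = C*(5 + C)
Y(v, I) = v*(I + v)
(-17*P(l))*Y(-6, R) = (-170*(5 + 10))*(-6*(3 - 6)) = (-170*15)*(-6*(-3)) = -17*150*18 = -2550*18 = -45900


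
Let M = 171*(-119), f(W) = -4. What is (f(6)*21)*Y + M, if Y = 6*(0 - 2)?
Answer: -19341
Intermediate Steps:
Y = -12 (Y = 6*(-2) = -12)
M = -20349
(f(6)*21)*Y + M = -4*21*(-12) - 20349 = -84*(-12) - 20349 = 1008 - 20349 = -19341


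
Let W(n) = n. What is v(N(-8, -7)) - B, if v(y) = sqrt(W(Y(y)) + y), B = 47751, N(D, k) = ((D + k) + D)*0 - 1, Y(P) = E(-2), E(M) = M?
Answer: -47751 + I*sqrt(3) ≈ -47751.0 + 1.732*I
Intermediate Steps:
Y(P) = -2
N(D, k) = -1 (N(D, k) = (k + 2*D)*0 - 1 = 0 - 1 = -1)
v(y) = sqrt(-2 + y)
v(N(-8, -7)) - B = sqrt(-2 - 1) - 1*47751 = sqrt(-3) - 47751 = I*sqrt(3) - 47751 = -47751 + I*sqrt(3)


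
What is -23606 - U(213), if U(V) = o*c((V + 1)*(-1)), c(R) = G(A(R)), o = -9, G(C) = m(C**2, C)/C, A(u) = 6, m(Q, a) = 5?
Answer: -47197/2 ≈ -23599.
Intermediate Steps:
G(C) = 5/C
c(R) = 5/6
U(V) = -15/2 (U(V) = -9*5/6 = -15/2)
-23606 - U(213) = -23606 - 1*(-15/2) = -23606 + 15/2 = -47197/2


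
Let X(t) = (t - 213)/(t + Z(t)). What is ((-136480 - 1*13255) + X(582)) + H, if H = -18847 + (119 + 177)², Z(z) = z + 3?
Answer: -31495651/389 ≈ -80966.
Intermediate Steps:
Z(z) = 3 + z
H = 68769 (H = -18847 + 296² = -18847 + 87616 = 68769)
X(t) = (-213 + t)/(3 + 2*t) (X(t) = (t - 213)/(t + (3 + t)) = (-213 + t)/(3 + 2*t))
((-136480 - 1*13255) + X(582)) + H = ((-136480 - 1*13255) + (-213 + 582)/(3 + 2*582)) + 68769 = ((-136480 - 13255) + 369/(3 + 1164)) + 68769 = (-149735 + 369/1167) + 68769 = (-149735 + (1/1167)*369) + 68769 = (-149735 + 123/389) + 68769 = -58246792/389 + 68769 = -31495651/389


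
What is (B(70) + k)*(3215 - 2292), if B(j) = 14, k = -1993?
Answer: -1826617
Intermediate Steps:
(B(70) + k)*(3215 - 2292) = (14 - 1993)*(3215 - 2292) = -1979*923 = -1826617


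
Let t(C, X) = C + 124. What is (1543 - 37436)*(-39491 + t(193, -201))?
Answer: 1406072382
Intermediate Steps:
t(C, X) = 124 + C
(1543 - 37436)*(-39491 + t(193, -201)) = (1543 - 37436)*(-39491 + (124 + 193)) = -35893*(-39491 + 317) = -35893*(-39174) = 1406072382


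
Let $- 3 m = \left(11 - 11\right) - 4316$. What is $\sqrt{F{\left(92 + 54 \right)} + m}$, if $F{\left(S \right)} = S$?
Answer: $\frac{\sqrt{14262}}{3} \approx 39.808$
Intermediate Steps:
$m = \frac{4316}{3}$ ($m = - \frac{\left(11 - 11\right) - 4316}{3} = - \frac{0 - 4316}{3} = \left(- \frac{1}{3}\right) \left(-4316\right) = \frac{4316}{3} \approx 1438.7$)
$\sqrt{F{\left(92 + 54 \right)} + m} = \sqrt{\left(92 + 54\right) + \frac{4316}{3}} = \sqrt{146 + \frac{4316}{3}} = \sqrt{\frac{4754}{3}} = \frac{\sqrt{14262}}{3}$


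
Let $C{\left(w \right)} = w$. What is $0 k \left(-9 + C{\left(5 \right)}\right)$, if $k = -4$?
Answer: $0$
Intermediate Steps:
$0 k \left(-9 + C{\left(5 \right)}\right) = 0 \left(-4\right) \left(-9 + 5\right) = 0 \left(-4\right) = 0$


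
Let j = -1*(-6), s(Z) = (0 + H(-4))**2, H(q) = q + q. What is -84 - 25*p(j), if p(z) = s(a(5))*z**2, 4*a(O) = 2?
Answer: -57684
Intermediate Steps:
a(O) = 1/2 (a(O) = (1/4)*2 = 1/2)
H(q) = 2*q
s(Z) = 64 (s(Z) = (0 + 2*(-4))**2 = (0 - 8)**2 = (-8)**2 = 64)
j = 6
p(z) = 64*z**2
-84 - 25*p(j) = -84 - 1600*6**2 = -84 - 1600*36 = -84 - 25*2304 = -84 - 57600 = -57684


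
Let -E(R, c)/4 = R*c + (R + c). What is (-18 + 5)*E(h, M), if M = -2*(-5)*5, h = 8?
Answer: 23816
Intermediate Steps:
M = 50 (M = 10*5 = 50)
E(R, c) = -4*R - 4*c - 4*R*c (E(R, c) = -4*(R*c + (R + c)) = -4*(R + c + R*c) = -4*R - 4*c - 4*R*c)
(-18 + 5)*E(h, M) = (-18 + 5)*(-4*8 - 4*50 - 4*8*50) = -13*(-32 - 200 - 1600) = -13*(-1832) = 23816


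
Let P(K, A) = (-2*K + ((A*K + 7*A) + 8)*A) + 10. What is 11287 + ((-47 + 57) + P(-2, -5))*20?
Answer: 13467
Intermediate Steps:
P(K, A) = 10 - 2*K + A*(8 + 7*A + A*K) (P(K, A) = (-2*K + ((7*A + A*K) + 8)*A) + 10 = (-2*K + (8 + 7*A + A*K)*A) + 10 = (-2*K + A*(8 + 7*A + A*K)) + 10 = 10 - 2*K + A*(8 + 7*A + A*K))
11287 + ((-47 + 57) + P(-2, -5))*20 = 11287 + ((-47 + 57) + (10 - 2*(-2) + 7*(-5)² + 8*(-5) - 2*(-5)²))*20 = 11287 + (10 + (10 + 4 + 7*25 - 40 - 2*25))*20 = 11287 + (10 + (10 + 4 + 175 - 40 - 50))*20 = 11287 + (10 + 99)*20 = 11287 + 109*20 = 11287 + 2180 = 13467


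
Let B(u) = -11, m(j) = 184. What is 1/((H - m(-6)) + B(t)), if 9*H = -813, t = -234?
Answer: -3/856 ≈ -0.0035047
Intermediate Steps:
H = -271/3 (H = (⅑)*(-813) = -271/3 ≈ -90.333)
1/((H - m(-6)) + B(t)) = 1/((-271/3 - 1*184) - 11) = 1/((-271/3 - 184) - 11) = 1/(-823/3 - 11) = 1/(-856/3) = -3/856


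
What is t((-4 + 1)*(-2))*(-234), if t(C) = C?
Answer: -1404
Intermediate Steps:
t((-4 + 1)*(-2))*(-234) = ((-4 + 1)*(-2))*(-234) = -3*(-2)*(-234) = 6*(-234) = -1404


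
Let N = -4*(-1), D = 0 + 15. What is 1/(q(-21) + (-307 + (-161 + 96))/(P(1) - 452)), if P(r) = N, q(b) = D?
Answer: 112/1773 ≈ 0.063170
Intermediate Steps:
D = 15
N = 4
q(b) = 15
P(r) = 4
1/(q(-21) + (-307 + (-161 + 96))/(P(1) - 452)) = 1/(15 + (-307 + (-161 + 96))/(4 - 452)) = 1/(15 + (-307 - 65)/(-448)) = 1/(15 - 372*(-1/448)) = 1/(15 + 93/112) = 1/(1773/112) = 112/1773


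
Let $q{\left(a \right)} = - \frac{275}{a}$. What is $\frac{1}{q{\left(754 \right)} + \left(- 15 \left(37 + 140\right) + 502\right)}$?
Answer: $- \frac{754}{1623637} \approx -0.00046439$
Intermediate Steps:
$\frac{1}{q{\left(754 \right)} + \left(- 15 \left(37 + 140\right) + 502\right)} = \frac{1}{- \frac{275}{754} + \left(- 15 \left(37 + 140\right) + 502\right)} = \frac{1}{\left(-275\right) \frac{1}{754} + \left(\left(-15\right) 177 + 502\right)} = \frac{1}{- \frac{275}{754} + \left(-2655 + 502\right)} = \frac{1}{- \frac{275}{754} - 2153} = \frac{1}{- \frac{1623637}{754}} = - \frac{754}{1623637}$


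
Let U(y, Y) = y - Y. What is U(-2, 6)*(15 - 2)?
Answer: -104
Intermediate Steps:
U(-2, 6)*(15 - 2) = (-2 - 1*6)*(15 - 2) = (-2 - 6)*13 = -8*13 = -104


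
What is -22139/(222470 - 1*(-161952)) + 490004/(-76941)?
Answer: -190071714487/29577813102 ≈ -6.4262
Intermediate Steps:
-22139/(222470 - 1*(-161952)) + 490004/(-76941) = -22139/(222470 + 161952) + 490004*(-1/76941) = -22139/384422 - 490004/76941 = -190071714487/29577813102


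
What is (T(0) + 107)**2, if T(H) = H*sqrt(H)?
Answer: 11449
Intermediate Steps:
T(H) = H**(3/2)
(T(0) + 107)**2 = (0**(3/2) + 107)**2 = (0 + 107)**2 = 107**2 = 11449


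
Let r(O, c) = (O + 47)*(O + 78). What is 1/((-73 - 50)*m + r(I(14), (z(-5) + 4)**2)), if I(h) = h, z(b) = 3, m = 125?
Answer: -1/9763 ≈ -0.00010243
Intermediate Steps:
r(O, c) = (47 + O)*(78 + O)
1/((-73 - 50)*m + r(I(14), (z(-5) + 4)**2)) = 1/((-73 - 50)*125 + (3666 + 14**2 + 125*14)) = 1/(-123*125 + (3666 + 196 + 1750)) = 1/(-15375 + 5612) = 1/(-9763) = -1/9763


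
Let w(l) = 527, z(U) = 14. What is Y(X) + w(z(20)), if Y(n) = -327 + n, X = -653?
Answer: -453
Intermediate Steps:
Y(X) + w(z(20)) = (-327 - 653) + 527 = -980 + 527 = -453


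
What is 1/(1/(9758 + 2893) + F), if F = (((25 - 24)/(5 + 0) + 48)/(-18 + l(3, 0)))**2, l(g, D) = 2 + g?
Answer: 53450475/734786956 ≈ 0.072743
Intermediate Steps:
F = 58081/4225 (F = (((25 - 24)/(5 + 0) + 48)/(-18 + (2 + 3)))**2 = ((1/5 + 48)/(-18 + 5))**2 = ((1*(1/5) + 48)/(-13))**2 = ((1/5 + 48)*(-1/13))**2 = ((241/5)*(-1/13))**2 = (-241/65)**2 = 58081/4225 ≈ 13.747)
1/(1/(9758 + 2893) + F) = 1/(1/(9758 + 2893) + 58081/4225) = 1/(1/12651 + 58081/4225) = 1/(734786956/53450475) = 53450475/734786956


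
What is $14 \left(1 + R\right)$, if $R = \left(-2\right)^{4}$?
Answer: $238$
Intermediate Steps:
$R = 16$
$14 \left(1 + R\right) = 14 \left(1 + 16\right) = 14 \cdot 17 = 238$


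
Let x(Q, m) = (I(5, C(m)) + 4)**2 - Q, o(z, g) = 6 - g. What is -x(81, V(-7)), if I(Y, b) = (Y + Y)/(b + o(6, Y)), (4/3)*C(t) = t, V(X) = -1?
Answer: -1855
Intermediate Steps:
C(t) = 3*t/4
I(Y, b) = 2*Y/(6 + b - Y) (I(Y, b) = (Y + Y)/(b + (6 - Y)) = (2*Y)/(6 + b - Y) = 2*Y/(6 + b - Y))
x(Q, m) = (4 + 10/(1 + 3*m/4))**2 - Q (x(Q, m) = (2*5/(6 + 3*m/4 - 1*5) + 4)**2 - Q = (2*5/(6 + 3*m/4 - 5) + 4)**2 - Q = (2*5/(1 + 3*m/4) + 4)**2 - Q = (10/(1 + 3*m/4) + 4)**2 - Q = (4 + 10/(1 + 3*m/4))**2 - Q)
-x(81, V(-7)) = -(-1*81 + 16*(14 + 3*(-1))**2/(4 + 3*(-1))**2) = -(-81 + 16*(14 - 3)**2/(4 - 3)**2) = -(-81 + 16*11**2/1**2) = -(-81 + 16*1*121) = -(-81 + 1936) = -1*1855 = -1855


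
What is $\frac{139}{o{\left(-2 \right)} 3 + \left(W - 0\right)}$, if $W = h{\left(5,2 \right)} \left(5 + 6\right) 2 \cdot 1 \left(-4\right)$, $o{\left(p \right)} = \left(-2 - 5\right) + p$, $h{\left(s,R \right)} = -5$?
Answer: $\frac{139}{413} \approx 0.33656$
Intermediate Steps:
$o{\left(p \right)} = -7 + p$
$W = 440$ ($W = - 5 \left(5 + 6\right) 2 \cdot 1 \left(-4\right) = - 5 \cdot 11 \cdot 2 \left(-4\right) = \left(-5\right) 22 \left(-4\right) = \left(-110\right) \left(-4\right) = 440$)
$\frac{139}{o{\left(-2 \right)} 3 + \left(W - 0\right)} = \frac{139}{\left(-7 - 2\right) 3 + \left(440 - 0\right)} = \frac{139}{\left(-9\right) 3 + \left(440 + 0\right)} = \frac{139}{-27 + 440} = \frac{139}{413}$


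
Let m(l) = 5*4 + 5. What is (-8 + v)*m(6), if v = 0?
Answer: -200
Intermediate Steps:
m(l) = 25 (m(l) = 20 + 5 = 25)
(-8 + v)*m(6) = (-8 + 0)*25 = -8*25 = -200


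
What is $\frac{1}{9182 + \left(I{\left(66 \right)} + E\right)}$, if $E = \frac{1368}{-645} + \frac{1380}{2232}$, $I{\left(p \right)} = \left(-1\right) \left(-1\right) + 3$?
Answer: $\frac{39990}{367288049} \approx 0.00010888$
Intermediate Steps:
$I{\left(p \right)} = 4$ ($I{\left(p \right)} = 1 + 3 = 4$)
$E = - \frac{60091}{39990}$ ($E = 1368 \left(- \frac{1}{645}\right) + 1380 \cdot \frac{1}{2232} = - \frac{456}{215} + \frac{115}{186} = - \frac{60091}{39990} \approx -1.5027$)
$\frac{1}{9182 + \left(I{\left(66 \right)} + E\right)} = \frac{1}{9182 + \left(4 - \frac{60091}{39990}\right)} = \frac{1}{9182 + \frac{99869}{39990}} = \frac{1}{\frac{367288049}{39990}} = \frac{39990}{367288049}$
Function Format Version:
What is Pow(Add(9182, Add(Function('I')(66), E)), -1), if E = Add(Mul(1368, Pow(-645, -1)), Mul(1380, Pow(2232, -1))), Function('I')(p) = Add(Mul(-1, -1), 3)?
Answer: Rational(39990, 367288049) ≈ 0.00010888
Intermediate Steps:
Function('I')(p) = 4 (Function('I')(p) = Add(1, 3) = 4)
E = Rational(-60091, 39990) (E = Add(Mul(1368, Rational(-1, 645)), Mul(1380, Rational(1, 2232))) = Add(Rational(-456, 215), Rational(115, 186)) = Rational(-60091, 39990) ≈ -1.5027)
Pow(Add(9182, Add(Function('I')(66), E)), -1) = Pow(Add(9182, Add(4, Rational(-60091, 39990))), -1) = Pow(Add(9182, Rational(99869, 39990)), -1) = Pow(Rational(367288049, 39990), -1) = Rational(39990, 367288049)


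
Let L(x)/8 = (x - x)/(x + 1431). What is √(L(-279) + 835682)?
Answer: √835682 ≈ 914.16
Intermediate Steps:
L(x) = 0 (L(x) = 8*((x - x)/(x + 1431)) = 8*(0/(1431 + x)) = 8*0 = 0)
√(L(-279) + 835682) = √(0 + 835682) = √835682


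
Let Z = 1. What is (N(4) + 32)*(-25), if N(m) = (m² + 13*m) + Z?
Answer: -2525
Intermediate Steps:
N(m) = 1 + m² + 13*m (N(m) = (m² + 13*m) + 1 = 1 + m² + 13*m)
(N(4) + 32)*(-25) = ((1 + 4² + 13*4) + 32)*(-25) = ((1 + 16 + 52) + 32)*(-25) = (69 + 32)*(-25) = 101*(-25) = -2525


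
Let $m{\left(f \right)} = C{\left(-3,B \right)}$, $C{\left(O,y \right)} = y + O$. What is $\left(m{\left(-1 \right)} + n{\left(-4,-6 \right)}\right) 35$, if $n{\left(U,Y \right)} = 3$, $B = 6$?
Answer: $210$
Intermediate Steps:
$C{\left(O,y \right)} = O + y$
$m{\left(f \right)} = 3$ ($m{\left(f \right)} = -3 + 6 = 3$)
$\left(m{\left(-1 \right)} + n{\left(-4,-6 \right)}\right) 35 = \left(3 + 3\right) 35 = 6 \cdot 35 = 210$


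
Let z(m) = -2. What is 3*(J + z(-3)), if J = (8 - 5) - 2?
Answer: -3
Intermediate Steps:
J = 1 (J = 3 - 2 = 1)
3*(J + z(-3)) = 3*(1 - 2) = 3*(-1) = -3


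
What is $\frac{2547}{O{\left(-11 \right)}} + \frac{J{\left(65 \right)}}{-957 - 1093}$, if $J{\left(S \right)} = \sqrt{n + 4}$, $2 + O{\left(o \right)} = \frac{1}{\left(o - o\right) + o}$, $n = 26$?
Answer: $- \frac{28017}{23} - \frac{\sqrt{30}}{2050} \approx -1218.1$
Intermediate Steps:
$O{\left(o \right)} = -2 + \frac{1}{o}$ ($O{\left(o \right)} = -2 + \frac{1}{\left(o - o\right) + o} = -2 + \frac{1}{0 + o} = -2 + \frac{1}{o}$)
$J{\left(S \right)} = \sqrt{30}$ ($J{\left(S \right)} = \sqrt{26 + 4} = \sqrt{30}$)
$\frac{2547}{O{\left(-11 \right)}} + \frac{J{\left(65 \right)}}{-957 - 1093} = \frac{2547}{-2 + \frac{1}{-11}} + \frac{\sqrt{30}}{-957 - 1093} = \frac{2547}{-2 - \frac{1}{11}} + \frac{\sqrt{30}}{-2050} = \frac{2547}{- \frac{23}{11}} + \sqrt{30} \left(- \frac{1}{2050}\right) = 2547 \left(- \frac{11}{23}\right) - \frac{\sqrt{30}}{2050} = - \frac{28017}{23} - \frac{\sqrt{30}}{2050}$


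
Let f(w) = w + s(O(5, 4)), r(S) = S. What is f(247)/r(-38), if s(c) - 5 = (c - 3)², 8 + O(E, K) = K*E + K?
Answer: -421/38 ≈ -11.079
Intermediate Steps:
O(E, K) = -8 + K + E*K (O(E, K) = -8 + (K*E + K) = -8 + (E*K + K) = -8 + (K + E*K) = -8 + K + E*K)
s(c) = 5 + (-3 + c)² (s(c) = 5 + (c - 3)² = 5 + (-3 + c)²)
f(w) = 174 + w (f(w) = w + (5 + (-3 + (-8 + 4 + 5*4))²) = w + (5 + (-3 + (-8 + 4 + 20))²) = w + (5 + (-3 + 16)²) = w + (5 + 13²) = w + (5 + 169) = w + 174 = 174 + w)
f(247)/r(-38) = (174 + 247)/(-38) = 421*(-1/38) = -421/38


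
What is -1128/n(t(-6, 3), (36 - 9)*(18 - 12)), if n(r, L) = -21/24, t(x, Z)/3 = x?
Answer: 9024/7 ≈ 1289.1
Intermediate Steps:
t(x, Z) = 3*x
n(r, L) = -7/8 (n(r, L) = -21*1/24 = -7/8)
-1128/n(t(-6, 3), (36 - 9)*(18 - 12)) = -1128/(-7/8) = -1128*(-8/7) = 9024/7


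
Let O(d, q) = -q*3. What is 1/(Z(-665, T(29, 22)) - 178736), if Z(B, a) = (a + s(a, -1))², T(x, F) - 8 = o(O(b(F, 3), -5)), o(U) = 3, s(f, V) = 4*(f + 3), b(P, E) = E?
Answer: -1/174247 ≈ -5.7390e-6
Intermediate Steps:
s(f, V) = 12 + 4*f (s(f, V) = 4*(3 + f) = 12 + 4*f)
O(d, q) = -3*q
T(x, F) = 11 (T(x, F) = 8 + 3 = 11)
Z(B, a) = (12 + 5*a)² (Z(B, a) = (a + (12 + 4*a))² = (12 + 5*a)²)
1/(Z(-665, T(29, 22)) - 178736) = 1/((12 + 5*11)² - 178736) = 1/((12 + 55)² - 178736) = 1/(67² - 178736) = 1/(4489 - 178736) = 1/(-174247) = -1/174247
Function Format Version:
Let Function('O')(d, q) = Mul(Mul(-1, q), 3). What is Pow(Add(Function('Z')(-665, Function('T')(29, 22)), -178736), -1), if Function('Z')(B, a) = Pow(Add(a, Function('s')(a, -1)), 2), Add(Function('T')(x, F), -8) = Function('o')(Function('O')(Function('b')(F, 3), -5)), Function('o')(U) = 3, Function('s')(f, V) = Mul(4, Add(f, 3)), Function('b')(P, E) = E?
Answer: Rational(-1, 174247) ≈ -5.7390e-6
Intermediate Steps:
Function('s')(f, V) = Add(12, Mul(4, f)) (Function('s')(f, V) = Mul(4, Add(3, f)) = Add(12, Mul(4, f)))
Function('O')(d, q) = Mul(-3, q)
Function('T')(x, F) = 11 (Function('T')(x, F) = Add(8, 3) = 11)
Function('Z')(B, a) = Pow(Add(12, Mul(5, a)), 2) (Function('Z')(B, a) = Pow(Add(a, Add(12, Mul(4, a))), 2) = Pow(Add(12, Mul(5, a)), 2))
Pow(Add(Function('Z')(-665, Function('T')(29, 22)), -178736), -1) = Pow(Add(Pow(Add(12, Mul(5, 11)), 2), -178736), -1) = Pow(Add(Pow(Add(12, 55), 2), -178736), -1) = Pow(Add(Pow(67, 2), -178736), -1) = Pow(Add(4489, -178736), -1) = Pow(-174247, -1) = Rational(-1, 174247)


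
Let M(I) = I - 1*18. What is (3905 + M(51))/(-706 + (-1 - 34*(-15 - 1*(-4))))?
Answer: -3938/333 ≈ -11.826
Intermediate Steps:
M(I) = -18 + I (M(I) = I - 18 = -18 + I)
(3905 + M(51))/(-706 + (-1 - 34*(-15 - 1*(-4)))) = (3905 + (-18 + 51))/(-706 + (-1 - 34*(-15 - 1*(-4)))) = (3905 + 33)/(-706 + (-1 - 34*(-15 + 4))) = 3938/(-706 + (-1 - 34*(-11))) = 3938/(-706 + (-1 + 374)) = 3938/(-706 + 373) = 3938/(-333) = 3938*(-1/333) = -3938/333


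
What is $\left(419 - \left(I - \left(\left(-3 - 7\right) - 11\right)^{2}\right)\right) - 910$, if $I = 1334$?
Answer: $-1384$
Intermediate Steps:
$\left(419 - \left(I - \left(\left(-3 - 7\right) - 11\right)^{2}\right)\right) - 910 = \left(419 + \left(\left(\left(-3 - 7\right) - 11\right)^{2} - 1334\right)\right) - 910 = \left(419 - \left(1334 - \left(-10 - 11\right)^{2}\right)\right) - 910 = \left(419 - \left(1334 - \left(-21\right)^{2}\right)\right) - 910 = \left(419 + \left(441 - 1334\right)\right) - 910 = \left(419 - 893\right) - 910 = -474 - 910 = -1384$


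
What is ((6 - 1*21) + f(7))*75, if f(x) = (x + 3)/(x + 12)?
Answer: -20625/19 ≈ -1085.5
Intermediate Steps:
f(x) = (3 + x)/(12 + x)
((6 - 1*21) + f(7))*75 = ((6 - 1*21) + (3 + 7)/(12 + 7))*75 = ((6 - 21) + 10/19)*75 = (-15 + (1/19)*10)*75 = (-15 + 10/19)*75 = -275/19*75 = -20625/19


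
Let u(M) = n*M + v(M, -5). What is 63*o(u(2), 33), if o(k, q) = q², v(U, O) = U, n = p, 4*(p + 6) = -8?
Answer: 68607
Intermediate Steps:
p = -8 (p = -6 + (¼)*(-8) = -6 - 2 = -8)
n = -8
u(M) = -7*M (u(M) = -8*M + M = -7*M)
63*o(u(2), 33) = 63*33² = 63*1089 = 68607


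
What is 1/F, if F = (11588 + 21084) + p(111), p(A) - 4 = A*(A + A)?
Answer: 1/57318 ≈ 1.7447e-5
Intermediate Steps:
p(A) = 4 + 2*A**2 (p(A) = 4 + A*(A + A) = 4 + A*(2*A) = 4 + 2*A**2)
F = 57318 (F = (11588 + 21084) + (4 + 2*111**2) = 32672 + (4 + 2*12321) = 32672 + (4 + 24642) = 32672 + 24646 = 57318)
1/F = 1/57318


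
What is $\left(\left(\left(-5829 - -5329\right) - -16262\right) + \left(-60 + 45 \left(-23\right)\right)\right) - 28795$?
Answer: $-14128$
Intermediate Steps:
$\left(\left(\left(-5829 - -5329\right) - -16262\right) + \left(-60 + 45 \left(-23\right)\right)\right) - 28795 = \left(\left(\left(-5829 + 5329\right) + 16262\right) - 1095\right) - 28795 = \left(\left(-500 + 16262\right) - 1095\right) - 28795 = \left(15762 - 1095\right) - 28795 = 14667 - 28795 = -14128$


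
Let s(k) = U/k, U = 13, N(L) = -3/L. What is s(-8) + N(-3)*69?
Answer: 539/8 ≈ 67.375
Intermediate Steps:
s(k) = 13/k
s(-8) + N(-3)*69 = 13/(-8) - 3/(-3)*69 = 13*(-⅛) - 3*(-⅓)*69 = -13/8 + 1*69 = -13/8 + 69 = 539/8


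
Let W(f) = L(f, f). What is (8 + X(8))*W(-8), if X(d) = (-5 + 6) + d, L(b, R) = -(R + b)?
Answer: 272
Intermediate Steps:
L(b, R) = -R - b
W(f) = -2*f (W(f) = -f - f = -2*f)
X(d) = 1 + d
(8 + X(8))*W(-8) = (8 + (1 + 8))*(-2*(-8)) = (8 + 9)*16 = 17*16 = 272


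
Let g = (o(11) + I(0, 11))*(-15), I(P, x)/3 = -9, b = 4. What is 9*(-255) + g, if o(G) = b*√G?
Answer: -1890 - 60*√11 ≈ -2089.0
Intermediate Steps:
I(P, x) = -27 (I(P, x) = 3*(-9) = -27)
o(G) = 4*√G
g = 405 - 60*√11 (g = (4*√11 - 27)*(-15) = (-27 + 4*√11)*(-15) = 405 - 60*√11 ≈ 206.00)
9*(-255) + g = 9*(-255) + (405 - 60*√11) = -2295 + (405 - 60*√11) = -1890 - 60*√11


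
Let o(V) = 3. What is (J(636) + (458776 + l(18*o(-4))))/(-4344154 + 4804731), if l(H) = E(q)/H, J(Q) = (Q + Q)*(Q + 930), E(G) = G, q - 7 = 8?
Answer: 44113109/8290386 ≈ 5.3210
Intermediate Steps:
q = 15 (q = 7 + 8 = 15)
J(Q) = 2*Q*(930 + Q) (J(Q) = (2*Q)*(930 + Q) = 2*Q*(930 + Q))
l(H) = 15/H
(J(636) + (458776 + l(18*o(-4))))/(-4344154 + 4804731) = (2*636*(930 + 636) + (458776 + 15/((18*3))))/(-4344154 + 4804731) = (2*636*1566 + (458776 + 15/54))/460577 = (1991952 + (458776 + 15*(1/54)))*(1/460577) = (1991952 + (458776 + 5/18))*(1/460577) = (1991952 + 8257973/18)*(1/460577) = (44113109/18)*(1/460577) = 44113109/8290386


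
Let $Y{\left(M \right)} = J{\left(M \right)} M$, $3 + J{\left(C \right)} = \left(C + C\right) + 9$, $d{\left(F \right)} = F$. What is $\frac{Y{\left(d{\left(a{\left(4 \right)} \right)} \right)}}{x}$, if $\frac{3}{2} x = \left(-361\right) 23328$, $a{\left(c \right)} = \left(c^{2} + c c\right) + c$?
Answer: $- \frac{13}{25992} \approx -0.00050015$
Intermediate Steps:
$a{\left(c \right)} = c + 2 c^{2}$ ($a{\left(c \right)} = \left(c^{2} + c^{2}\right) + c = 2 c^{2} + c = c + 2 c^{2}$)
$J{\left(C \right)} = 6 + 2 C$ ($J{\left(C \right)} = -3 + \left(\left(C + C\right) + 9\right) = -3 + \left(2 C + 9\right) = -3 + \left(9 + 2 C\right) = 6 + 2 C$)
$x = -5614272$ ($x = \frac{2 \left(\left(-361\right) 23328\right)}{3} = \frac{2}{3} \left(-8421408\right) = -5614272$)
$Y{\left(M \right)} = M \left(6 + 2 M\right)$ ($Y{\left(M \right)} = \left(6 + 2 M\right) M = M \left(6 + 2 M\right)$)
$\frac{Y{\left(d{\left(a{\left(4 \right)} \right)} \right)}}{x} = \frac{2 \cdot 4 \left(1 + 2 \cdot 4\right) \left(3 + 4 \left(1 + 2 \cdot 4\right)\right)}{-5614272} = 2 \cdot 4 \left(1 + 8\right) \left(3 + 4 \left(1 + 8\right)\right) \left(- \frac{1}{5614272}\right) = 2 \cdot 4 \cdot 9 \left(3 + 4 \cdot 9\right) \left(- \frac{1}{5614272}\right) = 2 \cdot 36 \left(3 + 36\right) \left(- \frac{1}{5614272}\right) = 2 \cdot 36 \cdot 39 \left(- \frac{1}{5614272}\right) = 2808 \left(- \frac{1}{5614272}\right) = - \frac{13}{25992}$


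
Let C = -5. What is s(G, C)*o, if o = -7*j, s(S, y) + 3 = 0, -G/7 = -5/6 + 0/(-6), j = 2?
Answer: 42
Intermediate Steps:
G = 35/6 (G = -7*(-5/6 + 0/(-6)) = -7*(-5*⅙ + 0*(-⅙)) = -7*(-⅚ + 0) = -7*(-⅚) = 35/6 ≈ 5.8333)
s(S, y) = -3 (s(S, y) = -3 + 0 = -3)
o = -14 (o = -7*2 = -14)
s(G, C)*o = -3*(-14) = 42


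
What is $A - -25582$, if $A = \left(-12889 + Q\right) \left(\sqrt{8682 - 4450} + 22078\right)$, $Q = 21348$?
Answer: $186783384 + 389114 \sqrt{2} \approx 1.8733 \cdot 10^{8}$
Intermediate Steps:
$A = 186757802 + 389114 \sqrt{2}$ ($A = \left(-12889 + 21348\right) \left(\sqrt{8682 - 4450} + 22078\right) = 8459 \left(\sqrt{4232} + 22078\right) = 8459 \left(46 \sqrt{2} + 22078\right) = 8459 \left(22078 + 46 \sqrt{2}\right) = 186757802 + 389114 \sqrt{2} \approx 1.8731 \cdot 10^{8}$)
$A - -25582 = \left(186757802 + 389114 \sqrt{2}\right) - -25582 = \left(186757802 + 389114 \sqrt{2}\right) + 25582 = 186783384 + 389114 \sqrt{2}$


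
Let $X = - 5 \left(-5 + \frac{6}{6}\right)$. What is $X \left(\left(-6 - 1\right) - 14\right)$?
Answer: $-420$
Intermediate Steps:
$X = 20$ ($X = - 5 \left(-5 + 6 \cdot \frac{1}{6}\right) = - 5 \left(-5 + 1\right) = \left(-5\right) \left(-4\right) = 20$)
$X \left(\left(-6 - 1\right) - 14\right) = 20 \left(\left(-6 - 1\right) - 14\right) = 20 \left(-7 - 14\right) = 20 \left(-21\right) = -420$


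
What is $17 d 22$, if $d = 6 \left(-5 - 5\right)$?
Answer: $-22440$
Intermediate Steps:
$d = -60$ ($d = 6 \left(-10\right) = -60$)
$17 d 22 = 17 \left(-60\right) 22 = \left(-1020\right) 22 = -22440$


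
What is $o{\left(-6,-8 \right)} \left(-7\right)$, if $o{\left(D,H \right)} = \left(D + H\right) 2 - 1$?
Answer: $203$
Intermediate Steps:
$o{\left(D,H \right)} = -1 + 2 D + 2 H$ ($o{\left(D,H \right)} = \left(2 D + 2 H\right) - 1 = -1 + 2 D + 2 H$)
$o{\left(-6,-8 \right)} \left(-7\right) = \left(-1 + 2 \left(-6\right) + 2 \left(-8\right)\right) \left(-7\right) = \left(-1 - 12 - 16\right) \left(-7\right) = \left(-29\right) \left(-7\right) = 203$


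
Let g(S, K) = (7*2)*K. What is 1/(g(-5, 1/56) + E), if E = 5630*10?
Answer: 4/225201 ≈ 1.7762e-5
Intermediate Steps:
E = 56300
g(S, K) = 14*K
1/(g(-5, 1/56) + E) = 1/(14/56 + 56300) = 1/(14*(1/56) + 56300) = 1/(¼ + 56300) = 1/(225201/4) = 4/225201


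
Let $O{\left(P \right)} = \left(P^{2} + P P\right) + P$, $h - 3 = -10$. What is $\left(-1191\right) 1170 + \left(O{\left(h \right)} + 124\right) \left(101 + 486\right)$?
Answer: $-1267265$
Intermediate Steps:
$h = -7$ ($h = 3 - 10 = -7$)
$O{\left(P \right)} = P + 2 P^{2}$ ($O{\left(P \right)} = \left(P^{2} + P^{2}\right) + P = 2 P^{2} + P = P + 2 P^{2}$)
$\left(-1191\right) 1170 + \left(O{\left(h \right)} + 124\right) \left(101 + 486\right) = \left(-1191\right) 1170 + \left(- 7 \left(1 + 2 \left(-7\right)\right) + 124\right) \left(101 + 486\right) = -1393470 + \left(- 7 \left(1 - 14\right) + 124\right) 587 = -1393470 + \left(\left(-7\right) \left(-13\right) + 124\right) 587 = -1393470 + \left(91 + 124\right) 587 = -1393470 + 215 \cdot 587 = -1393470 + 126205 = -1267265$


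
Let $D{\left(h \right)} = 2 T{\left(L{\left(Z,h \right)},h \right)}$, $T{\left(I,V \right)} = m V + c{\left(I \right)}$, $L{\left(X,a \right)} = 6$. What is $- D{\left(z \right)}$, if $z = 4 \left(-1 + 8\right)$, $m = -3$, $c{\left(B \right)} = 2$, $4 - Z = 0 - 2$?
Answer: $164$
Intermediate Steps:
$Z = 6$ ($Z = 4 - \left(0 - 2\right) = 4 - -2 = 4 + 2 = 6$)
$T{\left(I,V \right)} = 2 - 3 V$ ($T{\left(I,V \right)} = - 3 V + 2 = 2 - 3 V$)
$z = 28$ ($z = 4 \cdot 7 = 28$)
$D{\left(h \right)} = 4 - 6 h$ ($D{\left(h \right)} = 2 \left(2 - 3 h\right) = 4 - 6 h$)
$- D{\left(z \right)} = - (4 - 168) = \left(-1\right) \left(-164\right) = 164$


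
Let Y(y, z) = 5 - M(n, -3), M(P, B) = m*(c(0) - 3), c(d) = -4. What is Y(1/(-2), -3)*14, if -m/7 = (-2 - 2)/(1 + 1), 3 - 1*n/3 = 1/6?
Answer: 1442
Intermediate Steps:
n = 17/2 (n = 9 - 3/6 = 9 - 3*⅙ = 9 - ½ = 17/2 ≈ 8.5000)
m = 14 (m = -7*(-2 - 2)/(1 + 1) = -(-28)/2 = -7*(-2) = 14)
M(P, B) = -98 (M(P, B) = 14*(-4 - 3) = 14*(-7) = -98)
Y(y, z) = 103 (Y(y, z) = 5 - 1*(-98) = 5 + 98 = 103)
Y(1/(-2), -3)*14 = 103*14 = 1442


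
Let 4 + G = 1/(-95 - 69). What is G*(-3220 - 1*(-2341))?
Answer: 577503/164 ≈ 3521.4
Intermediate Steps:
G = -657/164 (G = -4 + 1/(-95 - 69) = -4 + 1/(-164) = -4 - 1/164 = -657/164 ≈ -4.0061)
G*(-3220 - 1*(-2341)) = -657*(-3220 - 1*(-2341))/164 = -657*(-3220 + 2341)/164 = -657/164*(-879) = 577503/164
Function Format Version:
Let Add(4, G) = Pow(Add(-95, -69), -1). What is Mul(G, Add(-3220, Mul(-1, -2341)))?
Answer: Rational(577503, 164) ≈ 3521.4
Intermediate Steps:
G = Rational(-657, 164) (G = Add(-4, Pow(Add(-95, -69), -1)) = Add(-4, Pow(-164, -1)) = Add(-4, Rational(-1, 164)) = Rational(-657, 164) ≈ -4.0061)
Mul(G, Add(-3220, Mul(-1, -2341))) = Mul(Rational(-657, 164), Add(-3220, Mul(-1, -2341))) = Mul(Rational(-657, 164), Add(-3220, 2341)) = Mul(Rational(-657, 164), -879) = Rational(577503, 164)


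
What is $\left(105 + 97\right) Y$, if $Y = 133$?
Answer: $26866$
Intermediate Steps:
$\left(105 + 97\right) Y = \left(105 + 97\right) 133 = 202 \cdot 133 = 26866$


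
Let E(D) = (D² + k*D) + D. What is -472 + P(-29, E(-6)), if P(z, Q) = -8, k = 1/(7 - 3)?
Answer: -480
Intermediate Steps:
k = ¼ (k = 1/4 = ¼ ≈ 0.25000)
E(D) = D² + 5*D/4 (E(D) = (D² + D/4) + D = D² + 5*D/4)
-472 + P(-29, E(-6)) = -472 - 8 = -480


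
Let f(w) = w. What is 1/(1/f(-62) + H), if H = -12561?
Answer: -62/778783 ≈ -7.9611e-5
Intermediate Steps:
1/(1/f(-62) + H) = 1/(1/(-62) - 12561) = 1/(-1/62 - 12561) = 1/(-778783/62) = -62/778783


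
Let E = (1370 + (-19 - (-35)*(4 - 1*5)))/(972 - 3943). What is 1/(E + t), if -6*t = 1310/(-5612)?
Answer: -50019756/20210171 ≈ -2.4750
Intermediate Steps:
t = 655/16836 (t = -655/(3*(-5612)) = -655*(-1)/(3*5612) = -⅙*(-655/2806) = 655/16836 ≈ 0.038905)
E = -1316/2971 (E = (1370 + (-19 - (-35)*(4 - 5)))/(-2971) = (1370 + (-19 - (-35)*(-1)))*(-1/2971) = (1370 + (-19 - 35*1))*(-1/2971) = (1370 + (-19 - 35))*(-1/2971) = (1370 - 54)*(-1/2971) = 1316*(-1/2971) = -1316/2971 ≈ -0.44295)
1/(E + t) = 1/(-1316/2971 + 655/16836) = 1/(-20210171/50019756) = -50019756/20210171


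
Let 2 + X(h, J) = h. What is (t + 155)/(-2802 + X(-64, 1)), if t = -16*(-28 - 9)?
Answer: -249/956 ≈ -0.26046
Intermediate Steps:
X(h, J) = -2 + h
t = 592 (t = -16*(-37) = 592)
(t + 155)/(-2802 + X(-64, 1)) = (592 + 155)/(-2802 + (-2 - 64)) = 747/(-2802 - 66) = 747/(-2868) = 747*(-1/2868) = -249/956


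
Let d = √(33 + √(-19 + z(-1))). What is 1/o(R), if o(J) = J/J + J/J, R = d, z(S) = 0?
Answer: ½ ≈ 0.50000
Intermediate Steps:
d = √(33 + I*√19) (d = √(33 + √(-19 + 0)) = √(33 + √(-19)) = √(33 + I*√19) ≈ 5.757 + 0.37857*I)
R = √(33 + I*√19) ≈ 5.757 + 0.37857*I
o(J) = 2 (o(J) = 1 + 1 = 2)
1/o(R) = 1/2 = ½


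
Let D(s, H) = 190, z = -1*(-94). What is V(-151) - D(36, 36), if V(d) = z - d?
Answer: 55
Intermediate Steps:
z = 94
V(d) = 94 - d
V(-151) - D(36, 36) = (94 - 1*(-151)) - 1*190 = (94 + 151) - 190 = 245 - 190 = 55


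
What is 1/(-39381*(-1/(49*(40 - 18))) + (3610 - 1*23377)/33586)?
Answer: 1293061/46476480 ≈ 0.027822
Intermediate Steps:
1/(-39381*(-1/(49*(40 - 18))) + (3610 - 1*23377)/33586) = 1/(-39381/((-49*22)) + (3610 - 23377)*(1/33586)) = 1/(-39381/(-1078) - 19767*1/33586) = 1/(-39381*(-1/1078) - 19767/33586) = 1/(39381/1078 - 19767/33586) = 1/(46476480/1293061) = 1293061/46476480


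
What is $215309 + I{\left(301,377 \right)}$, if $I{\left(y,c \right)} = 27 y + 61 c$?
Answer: $246433$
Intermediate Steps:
$215309 + I{\left(301,377 \right)} = 215309 + \left(27 \cdot 301 + 61 \cdot 377\right) = 215309 + \left(8127 + 22997\right) = 215309 + 31124 = 246433$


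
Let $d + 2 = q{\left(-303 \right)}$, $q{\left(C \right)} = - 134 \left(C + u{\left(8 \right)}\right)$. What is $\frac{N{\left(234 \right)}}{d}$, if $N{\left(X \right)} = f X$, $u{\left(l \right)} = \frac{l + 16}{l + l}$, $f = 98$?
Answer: $\frac{22932}{40399} \approx 0.56764$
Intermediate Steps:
$u{\left(l \right)} = \frac{16 + l}{2 l}$
$N{\left(X \right)} = 98 X$
$q{\left(C \right)} = -201 - 134 C$ ($q{\left(C \right)} = - 134 \left(C + \frac{16 + 8}{2 \cdot 8}\right) = - 134 \left(C + \frac{1}{2} \cdot \frac{1}{8} \cdot 24\right) = - 134 \left(C + \frac{3}{2}\right) = - 134 \left(\frac{3}{2} + C\right) = -201 - 134 C$)
$d = 40399$ ($d = -2 - -40401 = -2 + \left(-201 + 40602\right) = -2 + 40401 = 40399$)
$\frac{N{\left(234 \right)}}{d} = \frac{98 \cdot 234}{40399} = 22932 \cdot \frac{1}{40399} = \frac{22932}{40399}$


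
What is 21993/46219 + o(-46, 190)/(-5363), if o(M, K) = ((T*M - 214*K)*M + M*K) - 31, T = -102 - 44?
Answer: -71644120548/247872497 ≈ -289.04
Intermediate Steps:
T = -146
o(M, K) = -31 + K*M + M*(-214*K - 146*M) (o(M, K) = ((-146*M - 214*K)*M + M*K) - 31 = ((-214*K - 146*M)*M + K*M) - 31 = (M*(-214*K - 146*M) + K*M) - 31 = (K*M + M*(-214*K - 146*M)) - 31 = -31 + K*M + M*(-214*K - 146*M))
21993/46219 + o(-46, 190)/(-5363) = 21993/46219 + (-31 - 146*(-46)² - 213*190*(-46))/(-5363) = 21993*(1/46219) + (-31 - 146*2116 + 1861620)*(-1/5363) = 21993/46219 + (-31 - 308936 + 1861620)*(-1/5363) = 21993/46219 + 1552653*(-1/5363) = 21993/46219 - 1552653/5363 = -71644120548/247872497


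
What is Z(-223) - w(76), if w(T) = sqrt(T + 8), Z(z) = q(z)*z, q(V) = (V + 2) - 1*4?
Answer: 50175 - 2*sqrt(21) ≈ 50166.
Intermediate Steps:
q(V) = -2 + V (q(V) = (2 + V) - 4 = -2 + V)
Z(z) = z*(-2 + z) (Z(z) = (-2 + z)*z = z*(-2 + z))
w(T) = sqrt(8 + T)
Z(-223) - w(76) = -223*(-2 - 223) - sqrt(8 + 76) = -223*(-225) - sqrt(84) = 50175 - 2*sqrt(21)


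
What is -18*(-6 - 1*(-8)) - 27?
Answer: -63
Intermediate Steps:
-18*(-6 - 1*(-8)) - 27 = -18*(-6 + 8) - 27 = -18*2 - 27 = -36 - 27 = -63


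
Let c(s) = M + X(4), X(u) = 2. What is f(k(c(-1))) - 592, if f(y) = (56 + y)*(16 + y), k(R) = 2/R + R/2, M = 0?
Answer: 452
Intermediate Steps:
c(s) = 2 (c(s) = 0 + 2 = 2)
k(R) = R/2 + 2/R (k(R) = 2/R + R*(1/2) = 2/R + R/2 = R/2 + 2/R)
f(y) = (16 + y)*(56 + y)
f(k(c(-1))) - 592 = (896 + ((1/2)*2 + 2/2)**2 + 72*((1/2)*2 + 2/2)) - 592 = (896 + (1 + 2*(1/2))**2 + 72*(1 + 2*(1/2))) - 592 = (896 + (1 + 1)**2 + 72*(1 + 1)) - 592 = (896 + 2**2 + 72*2) - 592 = (896 + 4 + 144) - 592 = 1044 - 592 = 452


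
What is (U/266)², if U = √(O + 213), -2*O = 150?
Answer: 69/35378 ≈ 0.0019504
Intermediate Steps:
O = -75 (O = -½*150 = -75)
U = √138 (U = √(-75 + 213) = √138 ≈ 11.747)
(U/266)² = (√138/266)² = 69/35378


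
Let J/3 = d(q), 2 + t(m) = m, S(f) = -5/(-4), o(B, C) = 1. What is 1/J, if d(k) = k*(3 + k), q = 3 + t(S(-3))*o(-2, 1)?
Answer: 16/567 ≈ 0.028219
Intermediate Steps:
S(f) = 5/4 (S(f) = -5*(-¼) = 5/4)
t(m) = -2 + m
q = 9/4 (q = 3 + (-2 + 5/4)*1 = 3 - ¾*1 = 3 - ¾ = 9/4 ≈ 2.2500)
J = 567/16 (J = 3*(9*(3 + 9/4)/4) = 3*((9/4)*(21/4)) = 3*(189/16) = 567/16 ≈ 35.438)
1/J = 1/(567/16) = 16/567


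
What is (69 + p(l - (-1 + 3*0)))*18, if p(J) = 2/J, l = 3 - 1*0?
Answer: 1251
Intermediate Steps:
l = 3 (l = 3 + 0 = 3)
(69 + p(l - (-1 + 3*0)))*18 = (69 + 2/(3 - (-1 + 3*0)))*18 = (69 + 2/(3 - (-1 + 0)))*18 = (69 + 2/(3 - 1*(-1)))*18 = (69 + 2/(3 + 1))*18 = (69 + 2/4)*18 = (69 + 2*(1/4))*18 = (69 + 1/2)*18 = (139/2)*18 = 1251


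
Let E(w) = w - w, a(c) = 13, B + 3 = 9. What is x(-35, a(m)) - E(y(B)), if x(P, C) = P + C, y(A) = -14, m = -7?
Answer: -22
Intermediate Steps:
B = 6 (B = -3 + 9 = 6)
E(w) = 0
x(P, C) = C + P
x(-35, a(m)) - E(y(B)) = (13 - 35) - 1*0 = -22 + 0 = -22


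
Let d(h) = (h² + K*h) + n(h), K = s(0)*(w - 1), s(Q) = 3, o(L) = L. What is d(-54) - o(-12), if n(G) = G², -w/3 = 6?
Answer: 8922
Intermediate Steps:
w = -18 (w = -3*6 = -18)
K = -57 (K = 3*(-18 - 1) = 3*(-19) = -57)
d(h) = -57*h + 2*h² (d(h) = (h² - 57*h) + h² = -57*h + 2*h²)
d(-54) - o(-12) = -54*(-57 + 2*(-54)) - 1*(-12) = -54*(-57 - 108) + 12 = -54*(-165) + 12 = 8910 + 12 = 8922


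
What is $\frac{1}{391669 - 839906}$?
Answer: $- \frac{1}{448237} \approx -2.231 \cdot 10^{-6}$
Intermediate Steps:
$\frac{1}{391669 - 839906} = \frac{1}{-448237} = - \frac{1}{448237}$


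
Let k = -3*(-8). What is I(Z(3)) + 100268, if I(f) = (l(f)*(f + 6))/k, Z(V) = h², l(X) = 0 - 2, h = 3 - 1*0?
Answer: 401067/4 ≈ 1.0027e+5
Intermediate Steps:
h = 3 (h = 3 + 0 = 3)
l(X) = -2
k = 24
Z(V) = 9 (Z(V) = 3² = 9)
I(f) = -½ - f/12 (I(f) = -2*(f + 6)/24 = -2*(6 + f)*(1/24) = (-12 - 2*f)*(1/24) = -½ - f/12)
I(Z(3)) + 100268 = (-½ - 1/12*9) + 100268 = (-½ - ¾) + 100268 = -5/4 + 100268 = 401067/4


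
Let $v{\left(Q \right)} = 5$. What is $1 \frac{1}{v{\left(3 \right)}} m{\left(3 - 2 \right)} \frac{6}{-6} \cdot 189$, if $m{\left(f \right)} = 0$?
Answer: $0$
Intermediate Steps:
$1 \frac{1}{v{\left(3 \right)}} m{\left(3 - 2 \right)} \frac{6}{-6} \cdot 189 = 1 \cdot \frac{1}{5} \cdot 0 \frac{6}{-6} \cdot 189 = 1 \cdot \frac{1}{5} \cdot 0 \cdot 6 \left(- \frac{1}{6}\right) 189 = \frac{1}{5} \cdot 0 \left(-1\right) 189 = 0 \left(-1\right) 189 = 0 \cdot 189 = 0$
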